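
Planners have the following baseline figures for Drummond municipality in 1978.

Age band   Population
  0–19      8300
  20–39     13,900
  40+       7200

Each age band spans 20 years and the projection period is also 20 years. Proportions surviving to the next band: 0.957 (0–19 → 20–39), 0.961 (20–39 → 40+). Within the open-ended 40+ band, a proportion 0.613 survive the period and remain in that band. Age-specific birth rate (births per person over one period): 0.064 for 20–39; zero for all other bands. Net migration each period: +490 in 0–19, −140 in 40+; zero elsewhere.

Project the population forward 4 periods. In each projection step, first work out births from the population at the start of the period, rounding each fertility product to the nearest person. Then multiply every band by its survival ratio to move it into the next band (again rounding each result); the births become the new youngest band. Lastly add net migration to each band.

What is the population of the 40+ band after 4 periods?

Call the bands 1 to 3, youngest first.
[period 1]
Births: 13900 × 0.064 = 890
Band 2: 8300 × 0.957 = 7943
Band 3: 13900 × 0.961 + 7200 × 0.613 = 13358 + 4414 = 17772
Net migration: Band 1 + 490 → 1380; Band 3 − 140 → 17632
End of period: [1380, 7943, 17632]
[period 2]
Births: 7943 × 0.064 = 508
Band 2: 1380 × 0.957 = 1321
Band 3: 7943 × 0.961 + 17632 × 0.613 = 7633 + 10808 = 18441
Net migration: Band 1 + 490 → 998; Band 3 − 140 → 18301
End of period: [998, 1321, 18301]
[period 3]
Births: 1321 × 0.064 = 85
Band 2: 998 × 0.957 = 955
Band 3: 1321 × 0.961 + 18301 × 0.613 = 1269 + 11219 = 12488
Net migration: Band 1 + 490 → 575; Band 3 − 140 → 12348
End of period: [575, 955, 12348]
[period 4]
Births: 955 × 0.064 = 61
Band 2: 575 × 0.957 = 550
Band 3: 955 × 0.961 + 12348 × 0.613 = 918 + 7569 = 8487
Net migration: Band 1 + 490 → 551; Band 3 − 140 → 8347
End of period: [551, 550, 8347]

8347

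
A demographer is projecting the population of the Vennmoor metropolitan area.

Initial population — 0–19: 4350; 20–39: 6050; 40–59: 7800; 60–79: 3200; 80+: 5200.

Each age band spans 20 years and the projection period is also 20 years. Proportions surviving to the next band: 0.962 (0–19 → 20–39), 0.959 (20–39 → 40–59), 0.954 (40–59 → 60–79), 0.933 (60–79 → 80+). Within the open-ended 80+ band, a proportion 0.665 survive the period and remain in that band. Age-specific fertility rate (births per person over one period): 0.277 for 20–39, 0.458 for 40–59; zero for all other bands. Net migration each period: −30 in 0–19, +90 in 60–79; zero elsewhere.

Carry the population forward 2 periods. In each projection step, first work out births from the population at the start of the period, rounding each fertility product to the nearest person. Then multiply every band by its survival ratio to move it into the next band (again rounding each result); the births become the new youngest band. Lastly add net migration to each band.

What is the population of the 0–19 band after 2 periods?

— Period 1 —
Births: 6050 × 0.277 = 1676 ; 7800 × 0.458 = 3572 → total 5248
20–39: 4350 × 0.962 = 4185
40–59: 6050 × 0.959 = 5802
60–79: 7800 × 0.954 = 7441
80+: 3200 × 0.933 + 5200 × 0.665 = 2986 + 3458 = 6444
Net migration: 0–19 − 30 → 5218; 60–79 + 90 → 7531
→ [5218, 4185, 5802, 7531, 6444]
— Period 2 —
Births: 4185 × 0.277 = 1159 ; 5802 × 0.458 = 2657 → total 3816
20–39: 5218 × 0.962 = 5020
40–59: 4185 × 0.959 = 4013
60–79: 5802 × 0.954 = 5535
80+: 7531 × 0.933 + 6444 × 0.665 = 7026 + 4285 = 11311
Net migration: 0–19 − 30 → 3786; 60–79 + 90 → 5625
→ [3786, 5020, 4013, 5625, 11311]

3786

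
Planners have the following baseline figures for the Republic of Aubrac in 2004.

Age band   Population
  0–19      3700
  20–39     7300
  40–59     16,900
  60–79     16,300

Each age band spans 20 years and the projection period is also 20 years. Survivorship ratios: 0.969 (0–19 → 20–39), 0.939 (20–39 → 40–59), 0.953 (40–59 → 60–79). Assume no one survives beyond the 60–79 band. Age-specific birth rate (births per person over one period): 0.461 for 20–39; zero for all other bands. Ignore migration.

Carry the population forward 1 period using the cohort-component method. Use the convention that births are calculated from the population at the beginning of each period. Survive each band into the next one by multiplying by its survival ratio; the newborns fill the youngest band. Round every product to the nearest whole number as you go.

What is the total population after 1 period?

After projecting period 1:
Births: 7300 × 0.461 = 3365
20–39: 3700 × 0.969 = 3585
40–59: 7300 × 0.939 = 6855
60–79: 16900 × 0.953 = 16106
End of period: [3365, 3585, 6855, 16106]
Total after period 1: 3365 + 3585 + 6855 + 16106 = 29911

29911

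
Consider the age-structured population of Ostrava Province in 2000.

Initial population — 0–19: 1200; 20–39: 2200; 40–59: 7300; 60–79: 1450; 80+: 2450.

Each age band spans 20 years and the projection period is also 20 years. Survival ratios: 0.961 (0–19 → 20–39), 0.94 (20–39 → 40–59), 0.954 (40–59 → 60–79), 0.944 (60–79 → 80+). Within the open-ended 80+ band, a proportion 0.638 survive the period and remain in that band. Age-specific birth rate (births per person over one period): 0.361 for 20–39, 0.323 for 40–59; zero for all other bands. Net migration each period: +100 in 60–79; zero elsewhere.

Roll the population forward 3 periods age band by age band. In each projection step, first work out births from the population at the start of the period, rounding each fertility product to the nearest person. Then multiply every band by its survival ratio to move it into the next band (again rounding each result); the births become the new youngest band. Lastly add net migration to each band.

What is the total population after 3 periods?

13871

Period 1:
Births: 2200 × 0.361 = 794 ; 7300 × 0.323 = 2358 → total 3152
20–39: 1200 × 0.961 = 1153
40–59: 2200 × 0.94 = 2068
60–79: 7300 × 0.954 = 6964
80+: 1450 × 0.944 + 2450 × 0.638 = 1369 + 1563 = 2932
Net migration: 60–79 + 100 → 7064
→ [3152, 1153, 2068, 7064, 2932]
Period 2:
Births: 1153 × 0.361 = 416 ; 2068 × 0.323 = 668 → total 1084
20–39: 3152 × 0.961 = 3029
40–59: 1153 × 0.94 = 1084
60–79: 2068 × 0.954 = 1973
80+: 7064 × 0.944 + 2932 × 0.638 = 6668 + 1871 = 8539
Net migration: 60–79 + 100 → 2073
→ [1084, 3029, 1084, 2073, 8539]
Period 3:
Births: 3029 × 0.361 = 1093 ; 1084 × 0.323 = 350 → total 1443
20–39: 1084 × 0.961 = 1042
40–59: 3029 × 0.94 = 2847
60–79: 1084 × 0.954 = 1034
80+: 2073 × 0.944 + 8539 × 0.638 = 1957 + 5448 = 7405
Net migration: 60–79 + 100 → 1134
→ [1443, 1042, 2847, 1134, 7405]
Total after period 3: 1443 + 1042 + 2847 + 1134 + 7405 = 13871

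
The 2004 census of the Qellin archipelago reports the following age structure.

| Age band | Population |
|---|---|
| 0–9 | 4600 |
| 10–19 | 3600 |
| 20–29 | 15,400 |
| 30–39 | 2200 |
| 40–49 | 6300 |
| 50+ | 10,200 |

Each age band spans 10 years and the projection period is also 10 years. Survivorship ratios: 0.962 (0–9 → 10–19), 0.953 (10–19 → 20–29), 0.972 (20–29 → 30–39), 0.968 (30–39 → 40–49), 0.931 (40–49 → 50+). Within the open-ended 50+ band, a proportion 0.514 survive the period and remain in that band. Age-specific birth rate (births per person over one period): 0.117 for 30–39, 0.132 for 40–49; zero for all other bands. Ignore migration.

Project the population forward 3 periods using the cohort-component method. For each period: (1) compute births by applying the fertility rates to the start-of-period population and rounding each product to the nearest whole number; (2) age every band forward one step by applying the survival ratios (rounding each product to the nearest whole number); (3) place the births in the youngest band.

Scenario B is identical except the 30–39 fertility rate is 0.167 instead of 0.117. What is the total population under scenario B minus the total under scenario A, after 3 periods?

987

(Groups numbered youngest = 1 to oldest = 6.)
After projecting period 1:
Births: 2200 * 0.117 = 257, 6300 * 0.132 = 832 ⇒ total 1089
Group 2: 4600 * 0.962 = 4425
Group 3: 3600 * 0.953 = 3431
Group 4: 15400 * 0.972 = 14969
Group 5: 2200 * 0.968 = 2130
Group 6: 6300 * 0.931 + 10200 * 0.514 = 5865 + 5243 = 11108
Population now: 0–9=1089, 10–19=4425, 20–29=3431, 30–39=14969, 40–49=2130, 50+=11108
After projecting period 2:
Births: 14969 * 0.117 = 1751, 2130 * 0.132 = 281 ⇒ total 2032
Group 2: 1089 * 0.962 = 1048
Group 3: 4425 * 0.953 = 4217
Group 4: 3431 * 0.972 = 3335
Group 5: 14969 * 0.968 = 14490
Group 6: 2130 * 0.931 + 11108 * 0.514 = 1983 + 5710 = 7693
Population now: 0–9=2032, 10–19=1048, 20–29=4217, 30–39=3335, 40–49=14490, 50+=7693
After projecting period 3:
Births: 3335 * 0.117 = 390, 14490 * 0.132 = 1913 ⇒ total 2303
Group 2: 2032 * 0.962 = 1955
Group 3: 1048 * 0.953 = 999
Group 4: 4217 * 0.972 = 4099
Group 5: 3335 * 0.968 = 3228
Group 6: 14490 * 0.931 + 7693 * 0.514 = 13490 + 3954 = 17444
Population now: 0–9=2303, 10–19=1955, 20–29=999, 30–39=4099, 40–49=3228, 50+=17444
Scenario A total after 3 periods: 30028
Scenario B projection —
After projecting period 1:
Births: 2200 * 0.167 = 367, 6300 * 0.132 = 832 ⇒ total 1199
Group 2: 4600 * 0.962 = 4425
Group 3: 3600 * 0.953 = 3431
Group 4: 15400 * 0.972 = 14969
Group 5: 2200 * 0.968 = 2130
Group 6: 6300 * 0.931 + 10200 * 0.514 = 5865 + 5243 = 11108
Population now: 0–9=1199, 10–19=4425, 20–29=3431, 30–39=14969, 40–49=2130, 50+=11108
After projecting period 2:
Births: 14969 * 0.167 = 2500, 2130 * 0.132 = 281 ⇒ total 2781
Group 2: 1199 * 0.962 = 1153
Group 3: 4425 * 0.953 = 4217
Group 4: 3431 * 0.972 = 3335
Group 5: 14969 * 0.968 = 14490
Group 6: 2130 * 0.931 + 11108 * 0.514 = 1983 + 5710 = 7693
Population now: 0–9=2781, 10–19=1153, 20–29=4217, 30–39=3335, 40–49=14490, 50+=7693
After projecting period 3:
Births: 3335 * 0.167 = 557, 14490 * 0.132 = 1913 ⇒ total 2470
Group 2: 2781 * 0.962 = 2675
Group 3: 1153 * 0.953 = 1099
Group 4: 4217 * 0.972 = 4099
Group 5: 3335 * 0.968 = 3228
Group 6: 14490 * 0.931 + 7693 * 0.514 = 13490 + 3954 = 17444
Population now: 0–9=2470, 10–19=2675, 20–29=1099, 30–39=4099, 40–49=3228, 50+=17444
Scenario B total after 3 periods: 31015
Difference B − A = 31015 − 30028 = 987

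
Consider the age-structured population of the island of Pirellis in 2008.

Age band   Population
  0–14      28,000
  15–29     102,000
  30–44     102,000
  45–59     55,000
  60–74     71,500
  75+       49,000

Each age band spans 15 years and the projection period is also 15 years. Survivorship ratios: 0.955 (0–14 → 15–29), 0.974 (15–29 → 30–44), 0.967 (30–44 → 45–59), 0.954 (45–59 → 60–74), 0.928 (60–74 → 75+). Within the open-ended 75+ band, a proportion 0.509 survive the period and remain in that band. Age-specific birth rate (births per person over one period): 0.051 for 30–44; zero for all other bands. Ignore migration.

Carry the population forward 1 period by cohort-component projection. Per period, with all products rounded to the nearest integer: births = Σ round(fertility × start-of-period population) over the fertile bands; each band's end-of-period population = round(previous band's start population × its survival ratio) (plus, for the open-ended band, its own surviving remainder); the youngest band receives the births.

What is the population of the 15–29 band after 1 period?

After projecting period 1:
Births: 102000 × 0.051 = 5202
15–29: 28000 × 0.955 = 26740
30–44: 102000 × 0.974 = 99348
45–59: 102000 × 0.967 = 98634
60–74: 55000 × 0.954 = 52470
75+: 71500 × 0.928 + 49000 × 0.509 = 66352 + 24941 = 91293
Population now: 0–14=5202, 15–29=26740, 30–44=99348, 45–59=98634, 60–74=52470, 75+=91293

26740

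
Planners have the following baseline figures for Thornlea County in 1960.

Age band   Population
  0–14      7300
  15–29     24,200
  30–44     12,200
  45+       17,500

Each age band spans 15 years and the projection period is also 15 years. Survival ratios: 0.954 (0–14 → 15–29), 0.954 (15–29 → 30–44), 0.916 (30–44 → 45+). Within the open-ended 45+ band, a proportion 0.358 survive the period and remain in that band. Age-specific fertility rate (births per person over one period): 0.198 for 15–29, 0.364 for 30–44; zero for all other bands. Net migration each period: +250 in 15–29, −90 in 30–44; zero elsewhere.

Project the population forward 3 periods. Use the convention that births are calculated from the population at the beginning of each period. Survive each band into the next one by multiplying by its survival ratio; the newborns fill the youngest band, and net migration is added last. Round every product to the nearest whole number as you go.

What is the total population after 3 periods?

38412

Call the groups 1 to 4, youngest first.
Period 1.
Births: 24200 × 0.198 = 4792  |  12200 × 0.364 = 4441 — total 9233
Group 2: 7300 × 0.954 = 6964
Group 3: 24200 × 0.954 = 23087
Group 4: 12200 × 0.916 + 17500 × 0.358 = 11175 + 6265 = 17440
Net migration: Group 2 + 250 → 7214; Group 3 − 90 → 22997
End of period: [9233, 7214, 22997, 17440]
Period 2.
Births: 7214 × 0.198 = 1428  |  22997 × 0.364 = 8371 — total 9799
Group 2: 9233 × 0.954 = 8808
Group 3: 7214 × 0.954 = 6882
Group 4: 22997 × 0.916 + 17440 × 0.358 = 21065 + 6244 = 27309
Net migration: Group 2 + 250 → 9058; Group 3 − 90 → 6792
End of period: [9799, 9058, 6792, 27309]
Period 3.
Births: 9058 × 0.198 = 1793  |  6792 × 0.364 = 2472 — total 4265
Group 2: 9799 × 0.954 = 9348
Group 3: 9058 × 0.954 = 8641
Group 4: 6792 × 0.916 + 27309 × 0.358 = 6221 + 9777 = 15998
Net migration: Group 2 + 250 → 9598; Group 3 − 90 → 8551
End of period: [4265, 9598, 8551, 15998]
Total after period 3: 4265 + 9598 + 8551 + 15998 = 38412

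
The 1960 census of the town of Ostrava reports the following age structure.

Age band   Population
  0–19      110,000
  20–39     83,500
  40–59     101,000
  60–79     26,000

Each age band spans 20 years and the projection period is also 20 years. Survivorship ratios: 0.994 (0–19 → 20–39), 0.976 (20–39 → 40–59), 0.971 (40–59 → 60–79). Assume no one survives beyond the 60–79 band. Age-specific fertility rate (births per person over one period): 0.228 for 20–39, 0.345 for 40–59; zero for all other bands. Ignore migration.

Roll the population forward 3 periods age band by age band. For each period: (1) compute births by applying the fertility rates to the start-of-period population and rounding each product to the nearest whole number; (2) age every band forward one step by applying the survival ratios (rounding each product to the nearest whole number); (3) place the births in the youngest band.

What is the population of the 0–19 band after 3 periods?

49029

[period 1]
Births: 83500 × 0.228 = 19038, 101000 × 0.345 = 34845 — total 53883
20–39: 110000 × 0.994 = 109340
40–59: 83500 × 0.976 = 81496
60–79: 101000 × 0.971 = 98071
→ [53883, 109340, 81496, 98071]
[period 2]
Births: 109340 × 0.228 = 24930, 81496 × 0.345 = 28116 — total 53046
20–39: 53883 × 0.994 = 53560
40–59: 109340 × 0.976 = 106716
60–79: 81496 × 0.971 = 79133
→ [53046, 53560, 106716, 79133]
[period 3]
Births: 53560 × 0.228 = 12212, 106716 × 0.345 = 36817 — total 49029
20–39: 53046 × 0.994 = 52728
40–59: 53560 × 0.976 = 52275
60–79: 106716 × 0.971 = 103621
→ [49029, 52728, 52275, 103621]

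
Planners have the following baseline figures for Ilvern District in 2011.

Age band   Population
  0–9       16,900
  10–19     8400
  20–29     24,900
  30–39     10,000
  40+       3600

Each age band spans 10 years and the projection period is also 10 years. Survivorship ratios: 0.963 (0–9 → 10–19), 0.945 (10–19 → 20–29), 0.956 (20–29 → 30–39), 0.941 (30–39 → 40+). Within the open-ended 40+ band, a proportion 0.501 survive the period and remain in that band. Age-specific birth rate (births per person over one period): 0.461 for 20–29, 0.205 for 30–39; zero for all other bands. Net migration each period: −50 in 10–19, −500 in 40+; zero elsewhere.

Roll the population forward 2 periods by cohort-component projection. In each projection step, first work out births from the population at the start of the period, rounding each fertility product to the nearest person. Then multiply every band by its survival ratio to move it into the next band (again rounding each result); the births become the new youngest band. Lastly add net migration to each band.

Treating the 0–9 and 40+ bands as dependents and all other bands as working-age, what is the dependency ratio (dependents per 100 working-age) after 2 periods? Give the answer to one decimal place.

Period 1.
Births: 24900 * 0.461 = 11479, 10000 * 0.205 = 2050 — total 13529
10–19: 16900 * 0.963 = 16275
20–29: 8400 * 0.945 = 7938
30–39: 24900 * 0.956 = 23804
40+: 10000 * 0.941 + 3600 * 0.501 = 9410 + 1804 = 11214
Net migration: 10–19 − 50 → 16225; 40+ − 500 → 10714
Population now: 0–9=13529, 10–19=16225, 20–29=7938, 30–39=23804, 40+=10714
Period 2.
Births: 7938 * 0.461 = 3659, 23804 * 0.205 = 4880 — total 8539
10–19: 13529 * 0.963 = 13028
20–29: 16225 * 0.945 = 15333
30–39: 7938 * 0.956 = 7589
40+: 23804 * 0.941 + 10714 * 0.501 = 22400 + 5368 = 27768
Net migration: 10–19 − 50 → 12978; 40+ − 500 → 27268
Population now: 0–9=8539, 10–19=12978, 20–29=15333, 30–39=7589, 40+=27268
Dependents (band 0–9 + band 40+) = 8539 + 27268 = 35807; working-age = 35900; ratio = 35807/35900 × 100 = 99.7

99.7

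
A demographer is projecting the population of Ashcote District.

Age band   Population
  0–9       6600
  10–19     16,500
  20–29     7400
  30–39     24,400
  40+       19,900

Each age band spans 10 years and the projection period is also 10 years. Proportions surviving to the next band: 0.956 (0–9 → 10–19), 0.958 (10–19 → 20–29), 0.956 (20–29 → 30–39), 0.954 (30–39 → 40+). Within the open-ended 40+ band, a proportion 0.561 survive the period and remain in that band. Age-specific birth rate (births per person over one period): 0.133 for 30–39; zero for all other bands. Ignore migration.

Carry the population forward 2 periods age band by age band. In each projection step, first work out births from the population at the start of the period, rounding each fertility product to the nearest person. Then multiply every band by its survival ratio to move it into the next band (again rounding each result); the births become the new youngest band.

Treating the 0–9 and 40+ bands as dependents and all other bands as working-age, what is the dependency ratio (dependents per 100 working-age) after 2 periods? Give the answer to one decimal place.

111.4

After projecting period 1:
Births: 24400 * 0.133 = 3245
10–19: 6600 * 0.956 = 6310
20–29: 16500 * 0.958 = 15807
30–39: 7400 * 0.956 = 7074
40+: 24400 * 0.954 + 19900 * 0.561 = 23278 + 11164 = 34442
Population now: 0–9=3245, 10–19=6310, 20–29=15807, 30–39=7074, 40+=34442
After projecting period 2:
Births: 7074 * 0.133 = 941
10–19: 3245 * 0.956 = 3102
20–29: 6310 * 0.958 = 6045
30–39: 15807 * 0.956 = 15111
40+: 7074 * 0.954 + 34442 * 0.561 = 6749 + 19322 = 26071
Population now: 0–9=941, 10–19=3102, 20–29=6045, 30–39=15111, 40+=26071
Dependents (band 0–9 + band 40+) = 941 + 26071 = 27012; working-age = 24258; ratio = 27012/24258 × 100 = 111.4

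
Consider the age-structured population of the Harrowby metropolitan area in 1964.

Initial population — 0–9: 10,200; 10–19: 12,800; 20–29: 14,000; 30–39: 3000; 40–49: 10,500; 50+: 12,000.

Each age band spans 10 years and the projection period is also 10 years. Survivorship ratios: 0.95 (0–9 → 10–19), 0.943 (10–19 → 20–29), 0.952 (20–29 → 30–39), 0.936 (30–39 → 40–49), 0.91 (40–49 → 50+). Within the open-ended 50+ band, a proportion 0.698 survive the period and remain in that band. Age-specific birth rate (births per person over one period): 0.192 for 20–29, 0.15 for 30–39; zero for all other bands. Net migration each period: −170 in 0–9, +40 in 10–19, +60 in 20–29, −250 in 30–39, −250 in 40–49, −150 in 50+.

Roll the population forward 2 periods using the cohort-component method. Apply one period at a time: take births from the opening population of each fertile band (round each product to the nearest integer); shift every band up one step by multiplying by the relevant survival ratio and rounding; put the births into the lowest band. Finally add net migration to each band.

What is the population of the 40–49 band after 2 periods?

Numbering the bands 1..6 from youngest to oldest:
— Period 1 —
Births: 14000 × 0.192 = 2688  |  3000 × 0.15 = 450 → 3138
Band 2: 10200 × 0.95 = 9690
Band 3: 12800 × 0.943 = 12070
Band 4: 14000 × 0.952 = 13328
Band 5: 3000 × 0.936 = 2808
Band 6: 10500 × 0.91 + 12000 × 0.698 = 9555 + 8376 = 17931
Net migration: Band 1 − 170 → 2968; Band 2 + 40 → 9730; Band 3 + 60 → 12130; Band 4 − 250 → 13078; Band 5 − 250 → 2558; Band 6 − 150 → 17781
End of period: [2968, 9730, 12130, 13078, 2558, 17781]
— Period 2 —
Births: 12130 × 0.192 = 2329  |  13078 × 0.15 = 1962 → 4291
Band 2: 2968 × 0.95 = 2820
Band 3: 9730 × 0.943 = 9175
Band 4: 12130 × 0.952 = 11548
Band 5: 13078 × 0.936 = 12241
Band 6: 2558 × 0.91 + 17781 × 0.698 = 2328 + 12411 = 14739
Net migration: Band 1 − 170 → 4121; Band 2 + 40 → 2860; Band 3 + 60 → 9235; Band 4 − 250 → 11298; Band 5 − 250 → 11991; Band 6 − 150 → 14589
End of period: [4121, 2860, 9235, 11298, 11991, 14589]

11991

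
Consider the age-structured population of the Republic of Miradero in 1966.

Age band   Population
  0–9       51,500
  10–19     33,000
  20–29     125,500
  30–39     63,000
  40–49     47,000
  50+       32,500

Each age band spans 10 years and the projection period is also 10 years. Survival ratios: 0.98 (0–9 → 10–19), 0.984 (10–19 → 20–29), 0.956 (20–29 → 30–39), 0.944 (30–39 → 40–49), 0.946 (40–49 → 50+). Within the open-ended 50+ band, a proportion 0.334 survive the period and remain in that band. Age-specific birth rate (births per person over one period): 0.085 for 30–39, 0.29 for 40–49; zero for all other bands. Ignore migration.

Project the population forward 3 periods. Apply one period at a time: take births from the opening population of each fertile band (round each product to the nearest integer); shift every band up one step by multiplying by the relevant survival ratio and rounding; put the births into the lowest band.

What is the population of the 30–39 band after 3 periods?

47477

Call the bands 1 to 6, youngest first.
Period 1.
Births: 63000 × 0.085 = 5355  |  47000 × 0.29 = 13630 → total 18985
Band 2: 51500 × 0.98 = 50470
Band 3: 33000 × 0.984 = 32472
Band 4: 125500 × 0.956 = 119978
Band 5: 63000 × 0.944 = 59472
Band 6: 47000 × 0.946 + 32500 × 0.334 = 44462 + 10855 = 55317
End of period: [18985, 50470, 32472, 119978, 59472, 55317]
Period 2.
Births: 119978 × 0.085 = 10198  |  59472 × 0.29 = 17247 → total 27445
Band 2: 18985 × 0.98 = 18605
Band 3: 50470 × 0.984 = 49662
Band 4: 32472 × 0.956 = 31043
Band 5: 119978 × 0.944 = 113259
Band 6: 59472 × 0.946 + 55317 × 0.334 = 56261 + 18476 = 74737
End of period: [27445, 18605, 49662, 31043, 113259, 74737]
Period 3.
Births: 31043 × 0.085 = 2639  |  113259 × 0.29 = 32845 → total 35484
Band 2: 27445 × 0.98 = 26896
Band 3: 18605 × 0.984 = 18307
Band 4: 49662 × 0.956 = 47477
Band 5: 31043 × 0.944 = 29305
Band 6: 113259 × 0.946 + 74737 × 0.334 = 107143 + 24962 = 132105
End of period: [35484, 26896, 18307, 47477, 29305, 132105]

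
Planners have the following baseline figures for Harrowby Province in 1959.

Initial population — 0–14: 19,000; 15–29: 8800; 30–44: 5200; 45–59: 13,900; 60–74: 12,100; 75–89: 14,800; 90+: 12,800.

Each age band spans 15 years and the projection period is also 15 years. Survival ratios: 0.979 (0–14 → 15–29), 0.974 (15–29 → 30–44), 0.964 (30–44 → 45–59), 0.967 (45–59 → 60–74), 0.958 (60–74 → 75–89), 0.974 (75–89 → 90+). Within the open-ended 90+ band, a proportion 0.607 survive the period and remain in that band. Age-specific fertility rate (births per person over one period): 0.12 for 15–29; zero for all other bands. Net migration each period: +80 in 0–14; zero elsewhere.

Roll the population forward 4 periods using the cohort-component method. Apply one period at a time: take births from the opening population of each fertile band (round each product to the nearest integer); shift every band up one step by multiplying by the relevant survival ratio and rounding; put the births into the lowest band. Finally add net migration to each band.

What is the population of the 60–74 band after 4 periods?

16889

Period 1.
Births: 8800 × 0.12 = 1056
15–29: 19000 × 0.979 = 18601
30–44: 8800 × 0.974 = 8571
45–59: 5200 × 0.964 = 5013
60–74: 13900 × 0.967 = 13441
75–89: 12100 × 0.958 = 11592
90+: 14800 × 0.974 + 12800 × 0.607 = 14415 + 7770 = 22185
Net migration: 0–14 + 80 → 1136
→ [1136, 18601, 8571, 5013, 13441, 11592, 22185]
Period 2.
Births: 18601 × 0.12 = 2232
15–29: 1136 × 0.979 = 1112
30–44: 18601 × 0.974 = 18117
45–59: 8571 × 0.964 = 8262
60–74: 5013 × 0.967 = 4848
75–89: 13441 × 0.958 = 12876
90+: 11592 × 0.974 + 22185 × 0.607 = 11291 + 13466 = 24757
Net migration: 0–14 + 80 → 2312
→ [2312, 1112, 18117, 8262, 4848, 12876, 24757]
Period 3.
Births: 1112 × 0.12 = 133
15–29: 2312 × 0.979 = 2263
30–44: 1112 × 0.974 = 1083
45–59: 18117 × 0.964 = 17465
60–74: 8262 × 0.967 = 7989
75–89: 4848 × 0.958 = 4644
90+: 12876 × 0.974 + 24757 × 0.607 = 12541 + 15027 = 27568
Net migration: 0–14 + 80 → 213
→ [213, 2263, 1083, 17465, 7989, 4644, 27568]
Period 4.
Births: 2263 × 0.12 = 272
15–29: 213 × 0.979 = 209
30–44: 2263 × 0.974 = 2204
45–59: 1083 × 0.964 = 1044
60–74: 17465 × 0.967 = 16889
75–89: 7989 × 0.958 = 7653
90+: 4644 × 0.974 + 27568 × 0.607 = 4523 + 16734 = 21257
Net migration: 0–14 + 80 → 352
→ [352, 209, 2204, 1044, 16889, 7653, 21257]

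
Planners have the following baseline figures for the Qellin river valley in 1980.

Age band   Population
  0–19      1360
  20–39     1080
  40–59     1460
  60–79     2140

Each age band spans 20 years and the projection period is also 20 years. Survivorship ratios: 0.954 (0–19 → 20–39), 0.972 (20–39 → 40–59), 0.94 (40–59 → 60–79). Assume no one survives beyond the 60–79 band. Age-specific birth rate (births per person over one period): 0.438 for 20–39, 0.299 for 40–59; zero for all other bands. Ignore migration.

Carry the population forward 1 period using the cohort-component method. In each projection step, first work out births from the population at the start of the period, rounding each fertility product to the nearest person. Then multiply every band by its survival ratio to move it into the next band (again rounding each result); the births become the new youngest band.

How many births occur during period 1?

After projecting period 1:
Births: 1080 × 0.438 = 473  |  1460 × 0.299 = 437 — total 910
20–39: 1360 × 0.954 = 1297
40–59: 1080 × 0.972 = 1050
60–79: 1460 × 0.94 = 1372
Giving 910 / 1297 / 1050 / 1372.

910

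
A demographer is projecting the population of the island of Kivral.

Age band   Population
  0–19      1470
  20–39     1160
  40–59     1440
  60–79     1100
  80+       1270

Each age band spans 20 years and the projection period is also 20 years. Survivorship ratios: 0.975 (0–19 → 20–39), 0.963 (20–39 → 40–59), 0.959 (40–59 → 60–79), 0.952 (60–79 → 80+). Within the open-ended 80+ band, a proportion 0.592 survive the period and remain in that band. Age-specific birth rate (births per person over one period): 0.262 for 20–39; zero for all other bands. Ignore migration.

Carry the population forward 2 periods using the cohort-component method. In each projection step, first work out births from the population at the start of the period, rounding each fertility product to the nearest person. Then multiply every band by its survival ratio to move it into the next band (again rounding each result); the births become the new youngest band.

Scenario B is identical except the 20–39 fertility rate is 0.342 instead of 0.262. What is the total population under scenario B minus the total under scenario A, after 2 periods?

206

Period 1.
Births: 1160 × 0.262 = 304
20–39: 1470 × 0.975 = 1433
40–59: 1160 × 0.963 = 1117
60–79: 1440 × 0.959 = 1381
80+: 1100 × 0.952 + 1270 × 0.592 = 1047 + 752 = 1799
Giving 304 / 1433 / 1117 / 1381 / 1799.
Period 2.
Births: 1433 × 0.262 = 375
20–39: 304 × 0.975 = 296
40–59: 1433 × 0.963 = 1380
60–79: 1117 × 0.959 = 1071
80+: 1381 × 0.952 + 1799 × 0.592 = 1315 + 1065 = 2380
Giving 375 / 296 / 1380 / 1071 / 2380.
Scenario A total after 2 periods: 5502
Scenario B projection —
Period 1.
Births: 1160 × 0.342 = 397
20–39: 1470 × 0.975 = 1433
40–59: 1160 × 0.963 = 1117
60–79: 1440 × 0.959 = 1381
80+: 1100 × 0.952 + 1270 × 0.592 = 1047 + 752 = 1799
Giving 397 / 1433 / 1117 / 1381 / 1799.
Period 2.
Births: 1433 × 0.342 = 490
20–39: 397 × 0.975 = 387
40–59: 1433 × 0.963 = 1380
60–79: 1117 × 0.959 = 1071
80+: 1381 × 0.952 + 1799 × 0.592 = 1315 + 1065 = 2380
Giving 490 / 387 / 1380 / 1071 / 2380.
Scenario B total after 2 periods: 5708
Difference B − A = 5708 − 5502 = 206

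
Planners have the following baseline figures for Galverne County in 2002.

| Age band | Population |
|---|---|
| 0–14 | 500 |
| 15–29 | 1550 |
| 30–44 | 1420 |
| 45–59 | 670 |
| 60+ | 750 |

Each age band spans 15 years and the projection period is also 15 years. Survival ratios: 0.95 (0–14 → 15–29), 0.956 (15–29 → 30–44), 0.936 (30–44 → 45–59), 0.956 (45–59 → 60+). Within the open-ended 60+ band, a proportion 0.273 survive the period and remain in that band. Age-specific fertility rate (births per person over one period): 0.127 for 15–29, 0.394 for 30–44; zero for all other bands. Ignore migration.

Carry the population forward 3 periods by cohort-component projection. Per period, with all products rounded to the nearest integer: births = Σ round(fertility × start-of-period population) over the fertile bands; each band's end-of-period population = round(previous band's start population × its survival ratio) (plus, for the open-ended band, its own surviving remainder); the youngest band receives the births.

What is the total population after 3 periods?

Numbering the bands 1..5 from youngest to oldest:
[period 1]
Births: 1550 * 0.127 = 197 ; 1420 * 0.394 = 559 — total 756
Band 2: 500 * 0.95 = 475
Band 3: 1550 * 0.956 = 1482
Band 4: 1420 * 0.936 = 1329
Band 5: 670 * 0.956 + 750 * 0.273 = 641 + 205 = 846
End of period: [756, 475, 1482, 1329, 846]
[period 2]
Births: 475 * 0.127 = 60 ; 1482 * 0.394 = 584 — total 644
Band 2: 756 * 0.95 = 718
Band 3: 475 * 0.956 = 454
Band 4: 1482 * 0.936 = 1387
Band 5: 1329 * 0.956 + 846 * 0.273 = 1271 + 231 = 1502
End of period: [644, 718, 454, 1387, 1502]
[period 3]
Births: 718 * 0.127 = 91 ; 454 * 0.394 = 179 — total 270
Band 2: 644 * 0.95 = 612
Band 3: 718 * 0.956 = 686
Band 4: 454 * 0.936 = 425
Band 5: 1387 * 0.956 + 1502 * 0.273 = 1326 + 410 = 1736
End of period: [270, 612, 686, 425, 1736]
Total after period 3: 270 + 612 + 686 + 425 + 1736 = 3729

3729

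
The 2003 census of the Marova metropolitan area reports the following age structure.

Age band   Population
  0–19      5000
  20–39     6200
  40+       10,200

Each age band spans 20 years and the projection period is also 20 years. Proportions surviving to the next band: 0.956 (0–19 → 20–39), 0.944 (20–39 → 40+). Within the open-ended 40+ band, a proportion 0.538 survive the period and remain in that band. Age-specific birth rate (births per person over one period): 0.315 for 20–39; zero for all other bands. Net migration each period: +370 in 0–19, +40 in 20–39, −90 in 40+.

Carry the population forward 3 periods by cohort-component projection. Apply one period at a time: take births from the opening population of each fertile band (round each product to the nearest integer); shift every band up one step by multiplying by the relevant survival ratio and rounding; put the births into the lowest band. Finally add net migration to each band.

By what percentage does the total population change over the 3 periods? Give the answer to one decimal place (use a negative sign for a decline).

Numbering the bands 1..3 from youngest to oldest:
After projecting period 1:
Births: 6200 × 0.315 = 1953
Band 2: 5000 × 0.956 = 4780
Band 3: 6200 × 0.944 + 10200 × 0.538 = 5853 + 5488 = 11341
Net migration: Band 1 + 370 → 2323; Band 2 + 40 → 4820; Band 3 − 90 → 11251
End of period: [2323, 4820, 11251]
After projecting period 2:
Births: 4820 × 0.315 = 1518
Band 2: 2323 × 0.956 = 2221
Band 3: 4820 × 0.944 + 11251 × 0.538 = 4550 + 6053 = 10603
Net migration: Band 1 + 370 → 1888; Band 2 + 40 → 2261; Band 3 − 90 → 10513
End of period: [1888, 2261, 10513]
After projecting period 3:
Births: 2261 × 0.315 = 712
Band 2: 1888 × 0.956 = 1805
Band 3: 2261 × 0.944 + 10513 × 0.538 = 2134 + 5656 = 7790
Net migration: Band 1 + 370 → 1082; Band 2 + 40 → 1845; Band 3 − 90 → 7700
End of period: [1082, 1845, 7700]
Total: 21400 → 10627; change = -10773; percentage change = -50.3%

-50.3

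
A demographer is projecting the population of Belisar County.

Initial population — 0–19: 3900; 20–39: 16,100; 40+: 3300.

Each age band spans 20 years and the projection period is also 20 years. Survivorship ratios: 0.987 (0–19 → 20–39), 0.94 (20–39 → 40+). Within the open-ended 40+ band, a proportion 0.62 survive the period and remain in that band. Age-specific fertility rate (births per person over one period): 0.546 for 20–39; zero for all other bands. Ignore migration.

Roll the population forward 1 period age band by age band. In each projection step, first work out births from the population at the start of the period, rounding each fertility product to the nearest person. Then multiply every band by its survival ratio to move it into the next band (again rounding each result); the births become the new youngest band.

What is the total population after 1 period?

Numbering the groups 1..3 from youngest to oldest:
Period 1.
Births: 16100 × 0.546 = 8791
Group 2: 3900 × 0.987 = 3849
Group 3: 16100 × 0.94 + 3300 × 0.62 = 15134 + 2046 = 17180
End of period: [8791, 3849, 17180]
Total after period 1: 8791 + 3849 + 17180 = 29820

29820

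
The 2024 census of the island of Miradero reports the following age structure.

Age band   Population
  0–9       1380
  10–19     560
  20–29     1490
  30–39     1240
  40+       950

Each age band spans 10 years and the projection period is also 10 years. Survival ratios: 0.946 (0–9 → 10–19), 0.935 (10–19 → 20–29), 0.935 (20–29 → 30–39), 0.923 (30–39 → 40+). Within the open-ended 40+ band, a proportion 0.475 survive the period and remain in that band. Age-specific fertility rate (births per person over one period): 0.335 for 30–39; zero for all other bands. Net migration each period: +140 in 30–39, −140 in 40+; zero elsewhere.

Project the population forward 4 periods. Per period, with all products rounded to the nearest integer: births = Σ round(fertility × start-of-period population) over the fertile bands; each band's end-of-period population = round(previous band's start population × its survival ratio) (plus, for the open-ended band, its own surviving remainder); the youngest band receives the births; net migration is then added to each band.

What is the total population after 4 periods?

3261

After projecting period 1:
Births: 1240 × 0.335 = 415
10–19: 1380 × 0.946 = 1305
20–29: 560 × 0.935 = 524
30–39: 1490 × 0.935 = 1393
40+: 1240 × 0.923 + 950 × 0.475 = 1145 + 451 = 1596
Net migration: 30–39 + 140 → 1533; 40+ − 140 → 1456
Giving 415 / 1305 / 524 / 1533 / 1456.
After projecting period 2:
Births: 1533 × 0.335 = 514
10–19: 415 × 0.946 = 393
20–29: 1305 × 0.935 = 1220
30–39: 524 × 0.935 = 490
40+: 1533 × 0.923 + 1456 × 0.475 = 1415 + 692 = 2107
Net migration: 30–39 + 140 → 630; 40+ − 140 → 1967
Giving 514 / 393 / 1220 / 630 / 1967.
After projecting period 3:
Births: 630 × 0.335 = 211
10–19: 514 × 0.946 = 486
20–29: 393 × 0.935 = 367
30–39: 1220 × 0.935 = 1141
40+: 630 × 0.923 + 1967 × 0.475 = 581 + 934 = 1515
Net migration: 30–39 + 140 → 1281; 40+ − 140 → 1375
Giving 211 / 486 / 367 / 1281 / 1375.
After projecting period 4:
Births: 1281 × 0.335 = 429
10–19: 211 × 0.946 = 200
20–29: 486 × 0.935 = 454
30–39: 367 × 0.935 = 343
40+: 1281 × 0.923 + 1375 × 0.475 = 1182 + 653 = 1835
Net migration: 30–39 + 140 → 483; 40+ − 140 → 1695
Giving 429 / 200 / 454 / 483 / 1695.
Total after period 4: 429 + 200 + 454 + 483 + 1695 = 3261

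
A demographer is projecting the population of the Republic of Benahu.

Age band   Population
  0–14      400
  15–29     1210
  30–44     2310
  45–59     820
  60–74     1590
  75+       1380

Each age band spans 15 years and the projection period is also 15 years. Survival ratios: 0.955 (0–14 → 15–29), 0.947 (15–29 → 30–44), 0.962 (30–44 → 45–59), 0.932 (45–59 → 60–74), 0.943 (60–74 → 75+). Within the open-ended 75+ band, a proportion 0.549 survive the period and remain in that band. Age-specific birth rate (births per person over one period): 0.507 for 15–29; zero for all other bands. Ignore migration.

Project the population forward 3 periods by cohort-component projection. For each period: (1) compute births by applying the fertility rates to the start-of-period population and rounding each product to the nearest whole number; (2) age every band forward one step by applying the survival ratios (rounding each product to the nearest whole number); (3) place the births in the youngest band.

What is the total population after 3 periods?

5439

— Period 1 —
Births: 1210 × 0.507 = 613
15–29: 400 × 0.955 = 382
30–44: 1210 × 0.947 = 1146
45–59: 2310 × 0.962 = 2222
60–74: 820 × 0.932 = 764
75+: 1590 × 0.943 + 1380 × 0.549 = 1499 + 758 = 2257
End of period: [613, 382, 1146, 2222, 764, 2257]
— Period 2 —
Births: 382 × 0.507 = 194
15–29: 613 × 0.955 = 585
30–44: 382 × 0.947 = 362
45–59: 1146 × 0.962 = 1102
60–74: 2222 × 0.932 = 2071
75+: 764 × 0.943 + 2257 × 0.549 = 720 + 1239 = 1959
End of period: [194, 585, 362, 1102, 2071, 1959]
— Period 3 —
Births: 585 × 0.507 = 297
15–29: 194 × 0.955 = 185
30–44: 585 × 0.947 = 554
45–59: 362 × 0.962 = 348
60–74: 1102 × 0.932 = 1027
75+: 2071 × 0.943 + 1959 × 0.549 = 1953 + 1075 = 3028
End of period: [297, 185, 554, 348, 1027, 3028]
Total after period 3: 297 + 185 + 554 + 348 + 1027 + 3028 = 5439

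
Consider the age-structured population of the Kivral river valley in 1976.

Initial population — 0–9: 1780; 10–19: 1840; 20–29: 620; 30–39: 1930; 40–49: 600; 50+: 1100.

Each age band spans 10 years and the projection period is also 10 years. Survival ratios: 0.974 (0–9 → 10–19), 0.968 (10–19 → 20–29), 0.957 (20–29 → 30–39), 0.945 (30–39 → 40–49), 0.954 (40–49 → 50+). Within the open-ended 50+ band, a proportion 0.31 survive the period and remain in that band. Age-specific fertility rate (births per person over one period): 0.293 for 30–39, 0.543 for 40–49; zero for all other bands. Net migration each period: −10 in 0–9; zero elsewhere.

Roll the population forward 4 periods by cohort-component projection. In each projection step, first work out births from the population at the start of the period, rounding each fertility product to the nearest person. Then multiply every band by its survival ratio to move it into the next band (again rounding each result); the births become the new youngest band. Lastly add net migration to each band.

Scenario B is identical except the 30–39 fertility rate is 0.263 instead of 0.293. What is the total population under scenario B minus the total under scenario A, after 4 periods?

After projecting period 1:
Births: 1930 * 0.293 = 565, 600 * 0.543 = 326 — total 891
10–19: 1780 * 0.974 = 1734
20–29: 1840 * 0.968 = 1781
30–39: 620 * 0.957 = 593
40–49: 1930 * 0.945 = 1824
50+: 600 * 0.954 + 1100 * 0.31 = 572 + 341 = 913
Net migration: 0–9 − 10 → 881
End of period: [881, 1734, 1781, 593, 1824, 913]
After projecting period 2:
Births: 593 * 0.293 = 174, 1824 * 0.543 = 990 — total 1164
10–19: 881 * 0.974 = 858
20–29: 1734 * 0.968 = 1679
30–39: 1781 * 0.957 = 1704
40–49: 593 * 0.945 = 560
50+: 1824 * 0.954 + 913 * 0.31 = 1740 + 283 = 2023
Net migration: 0–9 − 10 → 1154
End of period: [1154, 858, 1679, 1704, 560, 2023]
After projecting period 3:
Births: 1704 * 0.293 = 499, 560 * 0.543 = 304 — total 803
10–19: 1154 * 0.974 = 1124
20–29: 858 * 0.968 = 831
30–39: 1679 * 0.957 = 1607
40–49: 1704 * 0.945 = 1610
50+: 560 * 0.954 + 2023 * 0.31 = 534 + 627 = 1161
Net migration: 0–9 − 10 → 793
End of period: [793, 1124, 831, 1607, 1610, 1161]
After projecting period 4:
Births: 1607 * 0.293 = 471, 1610 * 0.543 = 874 — total 1345
10–19: 793 * 0.974 = 772
20–29: 1124 * 0.968 = 1088
30–39: 831 * 0.957 = 795
40–49: 1607 * 0.945 = 1519
50+: 1610 * 0.954 + 1161 * 0.31 = 1536 + 360 = 1896
Net migration: 0–9 − 10 → 1335
End of period: [1335, 772, 1088, 795, 1519, 1896]
Scenario A total after 4 periods: 7405
Scenario B projection —
After projecting period 1:
Births: 1930 * 0.263 = 508, 600 * 0.543 = 326 — total 834
10–19: 1780 * 0.974 = 1734
20–29: 1840 * 0.968 = 1781
30–39: 620 * 0.957 = 593
40–49: 1930 * 0.945 = 1824
50+: 600 * 0.954 + 1100 * 0.31 = 572 + 341 = 913
Net migration: 0–9 − 10 → 824
End of period: [824, 1734, 1781, 593, 1824, 913]
After projecting period 2:
Births: 593 * 0.263 = 156, 1824 * 0.543 = 990 — total 1146
10–19: 824 * 0.974 = 803
20–29: 1734 * 0.968 = 1679
30–39: 1781 * 0.957 = 1704
40–49: 593 * 0.945 = 560
50+: 1824 * 0.954 + 913 * 0.31 = 1740 + 283 = 2023
Net migration: 0–9 − 10 → 1136
End of period: [1136, 803, 1679, 1704, 560, 2023]
After projecting period 3:
Births: 1704 * 0.263 = 448, 560 * 0.543 = 304 — total 752
10–19: 1136 * 0.974 = 1106
20–29: 803 * 0.968 = 777
30–39: 1679 * 0.957 = 1607
40–49: 1704 * 0.945 = 1610
50+: 560 * 0.954 + 2023 * 0.31 = 534 + 627 = 1161
Net migration: 0–9 − 10 → 742
End of period: [742, 1106, 777, 1607, 1610, 1161]
After projecting period 4:
Births: 1607 * 0.263 = 423, 1610 * 0.543 = 874 — total 1297
10–19: 742 * 0.974 = 723
20–29: 1106 * 0.968 = 1071
30–39: 777 * 0.957 = 744
40–49: 1607 * 0.945 = 1519
50+: 1610 * 0.954 + 1161 * 0.31 = 1536 + 360 = 1896
Net migration: 0–9 − 10 → 1287
End of period: [1287, 723, 1071, 744, 1519, 1896]
Scenario B total after 4 periods: 7240
Difference B − A = 7240 − 7405 = -165

-165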